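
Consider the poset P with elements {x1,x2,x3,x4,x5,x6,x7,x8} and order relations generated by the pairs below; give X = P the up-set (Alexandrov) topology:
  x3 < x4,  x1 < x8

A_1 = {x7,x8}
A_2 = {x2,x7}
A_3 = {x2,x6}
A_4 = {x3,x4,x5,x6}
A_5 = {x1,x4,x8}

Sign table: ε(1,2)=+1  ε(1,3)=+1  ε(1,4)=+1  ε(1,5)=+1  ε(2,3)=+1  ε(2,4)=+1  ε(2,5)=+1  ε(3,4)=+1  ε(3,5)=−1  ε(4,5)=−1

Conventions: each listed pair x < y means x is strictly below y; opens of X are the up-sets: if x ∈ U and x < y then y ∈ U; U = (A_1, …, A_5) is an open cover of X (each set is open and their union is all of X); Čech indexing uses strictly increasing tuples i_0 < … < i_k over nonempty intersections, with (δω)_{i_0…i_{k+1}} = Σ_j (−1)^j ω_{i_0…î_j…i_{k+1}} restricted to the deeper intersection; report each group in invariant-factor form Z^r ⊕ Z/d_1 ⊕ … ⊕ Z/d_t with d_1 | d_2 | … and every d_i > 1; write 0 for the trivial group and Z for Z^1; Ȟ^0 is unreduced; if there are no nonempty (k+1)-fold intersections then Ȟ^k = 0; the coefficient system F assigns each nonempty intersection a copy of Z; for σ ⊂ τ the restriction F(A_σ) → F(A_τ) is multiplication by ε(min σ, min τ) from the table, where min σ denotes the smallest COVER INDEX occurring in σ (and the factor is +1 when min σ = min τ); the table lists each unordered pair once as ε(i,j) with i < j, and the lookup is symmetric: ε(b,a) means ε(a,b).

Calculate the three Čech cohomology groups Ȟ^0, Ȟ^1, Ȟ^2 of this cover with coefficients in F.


Ȟ^0 = 0, Ȟ^1 = Z/2 and Ȟ^2 = 0

intersection data:
  A12={x7} A15={x8} A23={x2} A34={x6} A45={x4}
C dims 5,5; δ0: rk 5, SNF 1^4·2
Ȟ^0 = (5 − 5) − 0 = 0, so Ȟ^0 ≅ 0
Ȟ^1 = (5 − 0) − 5 = 0 plus torsion [2], so Ȟ^1 ≅ Z/2
Ȟ^2 = (0 − 0) − 0 = 0, so Ȟ^2 ≅ 0


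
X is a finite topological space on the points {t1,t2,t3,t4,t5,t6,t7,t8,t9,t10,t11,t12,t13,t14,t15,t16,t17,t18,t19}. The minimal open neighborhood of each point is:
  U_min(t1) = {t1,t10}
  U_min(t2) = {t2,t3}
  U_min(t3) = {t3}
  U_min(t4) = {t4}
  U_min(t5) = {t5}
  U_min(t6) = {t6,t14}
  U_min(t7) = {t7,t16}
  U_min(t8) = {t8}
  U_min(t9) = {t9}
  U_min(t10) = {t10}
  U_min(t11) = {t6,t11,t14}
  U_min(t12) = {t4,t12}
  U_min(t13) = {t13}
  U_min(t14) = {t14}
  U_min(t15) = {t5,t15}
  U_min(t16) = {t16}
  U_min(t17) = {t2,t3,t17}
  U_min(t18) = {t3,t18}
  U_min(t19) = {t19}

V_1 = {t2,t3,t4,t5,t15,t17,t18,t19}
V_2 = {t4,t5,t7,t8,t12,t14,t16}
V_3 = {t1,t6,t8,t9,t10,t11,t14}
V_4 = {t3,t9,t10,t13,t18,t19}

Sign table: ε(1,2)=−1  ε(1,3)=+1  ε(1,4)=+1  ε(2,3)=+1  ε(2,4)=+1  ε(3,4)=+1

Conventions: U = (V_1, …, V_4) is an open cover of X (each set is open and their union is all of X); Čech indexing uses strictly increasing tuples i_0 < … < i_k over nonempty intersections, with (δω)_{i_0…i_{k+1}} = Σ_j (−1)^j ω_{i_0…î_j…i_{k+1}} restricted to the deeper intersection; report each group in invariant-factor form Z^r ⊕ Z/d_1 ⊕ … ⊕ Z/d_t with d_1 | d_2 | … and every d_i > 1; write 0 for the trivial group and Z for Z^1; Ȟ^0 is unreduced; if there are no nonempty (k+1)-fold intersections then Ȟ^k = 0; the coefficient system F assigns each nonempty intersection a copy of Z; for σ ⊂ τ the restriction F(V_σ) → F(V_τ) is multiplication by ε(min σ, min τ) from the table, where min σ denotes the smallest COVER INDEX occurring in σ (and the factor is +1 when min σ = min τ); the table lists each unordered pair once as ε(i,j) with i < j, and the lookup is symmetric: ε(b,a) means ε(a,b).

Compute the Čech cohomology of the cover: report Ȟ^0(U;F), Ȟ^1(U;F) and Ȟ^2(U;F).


cover nerve:
  V12={t4,t5} V14={t3,t18,t19} V23={t8,t14} V34={t9,t10}
C dims 4,4; δ0: rk 4, SNF 1^3·2
Ȟ^0: (4−4)−0=0 ⇒ 0
Ȟ^1: (4−0)−4=0 plus torsion [2] ⇒ Z/2
Ȟ^2: (0−0)−0=0 ⇒ 0

Ȟ^0 = 0, Ȟ^1 = Z/2, Ȟ^2 = 0


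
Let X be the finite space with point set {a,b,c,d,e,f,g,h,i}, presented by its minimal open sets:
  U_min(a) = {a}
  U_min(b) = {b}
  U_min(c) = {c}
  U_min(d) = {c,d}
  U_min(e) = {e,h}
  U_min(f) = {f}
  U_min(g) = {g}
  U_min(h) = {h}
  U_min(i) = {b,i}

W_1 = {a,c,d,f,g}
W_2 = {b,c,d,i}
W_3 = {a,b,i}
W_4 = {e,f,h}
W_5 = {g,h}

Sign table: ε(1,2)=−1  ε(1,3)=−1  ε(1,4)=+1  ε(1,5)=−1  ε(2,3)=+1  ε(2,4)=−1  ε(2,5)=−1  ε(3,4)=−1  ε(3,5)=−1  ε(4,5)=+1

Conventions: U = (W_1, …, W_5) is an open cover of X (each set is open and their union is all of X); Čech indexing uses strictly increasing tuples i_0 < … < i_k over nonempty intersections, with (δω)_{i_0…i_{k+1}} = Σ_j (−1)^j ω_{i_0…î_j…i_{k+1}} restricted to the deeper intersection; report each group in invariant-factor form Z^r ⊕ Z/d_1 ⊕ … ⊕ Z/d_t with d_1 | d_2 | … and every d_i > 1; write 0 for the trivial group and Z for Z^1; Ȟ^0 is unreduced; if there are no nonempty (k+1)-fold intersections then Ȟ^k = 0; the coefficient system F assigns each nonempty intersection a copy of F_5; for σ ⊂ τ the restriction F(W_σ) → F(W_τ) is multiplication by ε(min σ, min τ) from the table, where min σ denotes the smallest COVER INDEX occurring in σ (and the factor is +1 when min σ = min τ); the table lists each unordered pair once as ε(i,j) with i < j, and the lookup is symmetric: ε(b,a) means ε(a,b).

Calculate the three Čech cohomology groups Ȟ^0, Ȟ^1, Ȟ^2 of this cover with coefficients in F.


Ȟ^0(U;F) ≅ 0, Ȟ^1(U;F) ≅ Z/5, Ȟ^2(U;F) ≅ 0

nerve simplices:
  W12={c,d} W13={a} W14={f} W15={g} W23={b,i} W45={h}
C dims 5,6; δ0: rk_F5 5
degree 0: 5−5−0 = 0 → Ȟ^0 ≅ 0
degree 1: 6−0−5 = 1 → Ȟ^1 ≅ Z/5
degree 2: 0−0−0 = 0 → Ȟ^2 ≅ 0


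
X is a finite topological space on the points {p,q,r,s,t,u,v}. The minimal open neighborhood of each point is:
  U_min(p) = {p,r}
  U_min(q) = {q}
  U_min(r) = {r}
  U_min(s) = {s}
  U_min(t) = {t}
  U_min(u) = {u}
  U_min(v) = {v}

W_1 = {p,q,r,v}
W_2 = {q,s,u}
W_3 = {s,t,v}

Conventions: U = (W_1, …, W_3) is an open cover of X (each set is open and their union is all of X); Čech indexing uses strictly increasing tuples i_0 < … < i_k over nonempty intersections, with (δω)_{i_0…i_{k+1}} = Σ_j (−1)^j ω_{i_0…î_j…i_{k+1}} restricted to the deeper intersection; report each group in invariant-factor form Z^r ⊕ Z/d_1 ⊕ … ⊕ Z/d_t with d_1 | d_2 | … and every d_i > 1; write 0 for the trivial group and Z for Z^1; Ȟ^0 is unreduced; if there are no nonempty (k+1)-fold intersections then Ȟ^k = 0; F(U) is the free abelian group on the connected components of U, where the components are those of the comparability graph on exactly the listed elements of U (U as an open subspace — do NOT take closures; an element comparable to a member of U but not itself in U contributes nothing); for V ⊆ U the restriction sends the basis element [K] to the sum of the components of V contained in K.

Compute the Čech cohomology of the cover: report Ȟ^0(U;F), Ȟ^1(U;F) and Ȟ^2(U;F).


nonempty intersections:
  W12={q} W13={v} W23={s}
components per intersection:
  W1: {p,r} {q} {v}
  W2: {q} {s} {u}
  W3: {s} {t} {v}
  W12: {q}
  W13: {v}
  W23: {s}
C dims 9,3; δ0: rk 3, SNF 1^3
Ȟ^0: (9−3)−0=6 ⇒ Z^6
Ȟ^1: (3−0)−3=0 ⇒ 0
Ȟ^2: (0−0)−0=0 ⇒ 0

Ȟ^0 = Z^6,  Ȟ^1 = 0,  Ȟ^2 = 0


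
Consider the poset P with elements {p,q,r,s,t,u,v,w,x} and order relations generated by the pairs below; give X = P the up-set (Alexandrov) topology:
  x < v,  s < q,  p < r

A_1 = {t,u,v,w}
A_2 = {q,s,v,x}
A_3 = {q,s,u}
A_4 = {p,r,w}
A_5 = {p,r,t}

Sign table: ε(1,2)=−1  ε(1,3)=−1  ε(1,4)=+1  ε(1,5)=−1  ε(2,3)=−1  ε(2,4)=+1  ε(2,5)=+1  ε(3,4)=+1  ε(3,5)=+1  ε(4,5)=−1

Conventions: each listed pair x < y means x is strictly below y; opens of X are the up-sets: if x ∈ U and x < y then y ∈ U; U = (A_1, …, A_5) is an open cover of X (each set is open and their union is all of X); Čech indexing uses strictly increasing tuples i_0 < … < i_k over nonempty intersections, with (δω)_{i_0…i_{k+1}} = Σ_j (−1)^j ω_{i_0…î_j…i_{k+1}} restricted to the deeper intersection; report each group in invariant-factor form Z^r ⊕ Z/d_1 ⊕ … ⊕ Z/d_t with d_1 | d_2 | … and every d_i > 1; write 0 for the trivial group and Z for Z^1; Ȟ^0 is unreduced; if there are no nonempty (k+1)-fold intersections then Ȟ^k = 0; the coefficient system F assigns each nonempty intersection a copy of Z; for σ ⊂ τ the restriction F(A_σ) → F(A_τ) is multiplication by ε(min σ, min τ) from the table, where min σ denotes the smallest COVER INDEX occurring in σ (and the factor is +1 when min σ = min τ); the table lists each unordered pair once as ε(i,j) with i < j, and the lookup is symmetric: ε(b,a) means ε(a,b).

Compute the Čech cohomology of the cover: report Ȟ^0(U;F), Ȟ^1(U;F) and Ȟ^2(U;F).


Ȟ^0 ≅ 0, Ȟ^1 ≅ Z ⊕ Z/2 and Ȟ^2 ≅ 0

cover nerve:
  A12={v} A13={u} A14={w} A15={t} A23={q,s} A45={p,r}
C dims 5,6; δ0: rk 5, SNF 1^4·2
Ȟ^0: (5−5)−0=0 ⇒ 0
Ȟ^1: (6−0)−5=1 plus torsion [2] ⇒ Z ⊕ Z/2
Ȟ^2: (0−0)−0=0 ⇒ 0


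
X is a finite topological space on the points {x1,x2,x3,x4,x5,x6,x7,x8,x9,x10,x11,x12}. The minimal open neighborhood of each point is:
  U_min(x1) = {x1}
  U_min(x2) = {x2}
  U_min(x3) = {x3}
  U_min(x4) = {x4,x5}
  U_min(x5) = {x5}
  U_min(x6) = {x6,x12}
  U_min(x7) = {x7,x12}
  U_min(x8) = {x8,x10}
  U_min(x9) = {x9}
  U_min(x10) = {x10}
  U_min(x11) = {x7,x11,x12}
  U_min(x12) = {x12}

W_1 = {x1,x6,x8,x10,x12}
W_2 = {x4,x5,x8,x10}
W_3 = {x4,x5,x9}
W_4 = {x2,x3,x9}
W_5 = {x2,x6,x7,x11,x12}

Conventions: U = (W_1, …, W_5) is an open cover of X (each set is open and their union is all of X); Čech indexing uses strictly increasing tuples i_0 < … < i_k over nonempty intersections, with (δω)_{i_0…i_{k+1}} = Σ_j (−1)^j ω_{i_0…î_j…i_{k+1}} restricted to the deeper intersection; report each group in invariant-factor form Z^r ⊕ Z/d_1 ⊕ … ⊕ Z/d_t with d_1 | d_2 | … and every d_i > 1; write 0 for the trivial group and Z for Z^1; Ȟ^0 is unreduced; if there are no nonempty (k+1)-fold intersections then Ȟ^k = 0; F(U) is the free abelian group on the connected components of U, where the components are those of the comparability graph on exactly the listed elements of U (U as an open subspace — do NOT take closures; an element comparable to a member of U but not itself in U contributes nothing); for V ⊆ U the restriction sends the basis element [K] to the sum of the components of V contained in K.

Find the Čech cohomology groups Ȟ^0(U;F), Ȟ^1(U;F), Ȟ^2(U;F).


nonempty intersections:
  W12={x8,x10} W15={x6,x12} W23={x4,x5} W34={x9} W45={x2}
components per intersection:
  W1: {x1} {x6,x12} {x8,x10}
  W2: {x4,x5} {x8,x10}
  W3: {x4,x5} {x9}
  W4: {x2} {x3} {x9}
  W5: {x2} {x6,x7,x11,x12}
  W12: {x8,x10}
  W15: {x6,x12}
  W23: {x4,x5}
  W34: {x9}
  W45: {x2}
C dims 12,5; δ0: rk 5, SNF 1^5
Ȟ^0: (12−5)−0=7 ⇒ Z^7
Ȟ^1: (5−0)−5=0 ⇒ 0
Ȟ^2: (0−0)−0=0 ⇒ 0

Ȟ^0 ≅ Z^7; Ȟ^1 ≅ 0; Ȟ^2 ≅ 0


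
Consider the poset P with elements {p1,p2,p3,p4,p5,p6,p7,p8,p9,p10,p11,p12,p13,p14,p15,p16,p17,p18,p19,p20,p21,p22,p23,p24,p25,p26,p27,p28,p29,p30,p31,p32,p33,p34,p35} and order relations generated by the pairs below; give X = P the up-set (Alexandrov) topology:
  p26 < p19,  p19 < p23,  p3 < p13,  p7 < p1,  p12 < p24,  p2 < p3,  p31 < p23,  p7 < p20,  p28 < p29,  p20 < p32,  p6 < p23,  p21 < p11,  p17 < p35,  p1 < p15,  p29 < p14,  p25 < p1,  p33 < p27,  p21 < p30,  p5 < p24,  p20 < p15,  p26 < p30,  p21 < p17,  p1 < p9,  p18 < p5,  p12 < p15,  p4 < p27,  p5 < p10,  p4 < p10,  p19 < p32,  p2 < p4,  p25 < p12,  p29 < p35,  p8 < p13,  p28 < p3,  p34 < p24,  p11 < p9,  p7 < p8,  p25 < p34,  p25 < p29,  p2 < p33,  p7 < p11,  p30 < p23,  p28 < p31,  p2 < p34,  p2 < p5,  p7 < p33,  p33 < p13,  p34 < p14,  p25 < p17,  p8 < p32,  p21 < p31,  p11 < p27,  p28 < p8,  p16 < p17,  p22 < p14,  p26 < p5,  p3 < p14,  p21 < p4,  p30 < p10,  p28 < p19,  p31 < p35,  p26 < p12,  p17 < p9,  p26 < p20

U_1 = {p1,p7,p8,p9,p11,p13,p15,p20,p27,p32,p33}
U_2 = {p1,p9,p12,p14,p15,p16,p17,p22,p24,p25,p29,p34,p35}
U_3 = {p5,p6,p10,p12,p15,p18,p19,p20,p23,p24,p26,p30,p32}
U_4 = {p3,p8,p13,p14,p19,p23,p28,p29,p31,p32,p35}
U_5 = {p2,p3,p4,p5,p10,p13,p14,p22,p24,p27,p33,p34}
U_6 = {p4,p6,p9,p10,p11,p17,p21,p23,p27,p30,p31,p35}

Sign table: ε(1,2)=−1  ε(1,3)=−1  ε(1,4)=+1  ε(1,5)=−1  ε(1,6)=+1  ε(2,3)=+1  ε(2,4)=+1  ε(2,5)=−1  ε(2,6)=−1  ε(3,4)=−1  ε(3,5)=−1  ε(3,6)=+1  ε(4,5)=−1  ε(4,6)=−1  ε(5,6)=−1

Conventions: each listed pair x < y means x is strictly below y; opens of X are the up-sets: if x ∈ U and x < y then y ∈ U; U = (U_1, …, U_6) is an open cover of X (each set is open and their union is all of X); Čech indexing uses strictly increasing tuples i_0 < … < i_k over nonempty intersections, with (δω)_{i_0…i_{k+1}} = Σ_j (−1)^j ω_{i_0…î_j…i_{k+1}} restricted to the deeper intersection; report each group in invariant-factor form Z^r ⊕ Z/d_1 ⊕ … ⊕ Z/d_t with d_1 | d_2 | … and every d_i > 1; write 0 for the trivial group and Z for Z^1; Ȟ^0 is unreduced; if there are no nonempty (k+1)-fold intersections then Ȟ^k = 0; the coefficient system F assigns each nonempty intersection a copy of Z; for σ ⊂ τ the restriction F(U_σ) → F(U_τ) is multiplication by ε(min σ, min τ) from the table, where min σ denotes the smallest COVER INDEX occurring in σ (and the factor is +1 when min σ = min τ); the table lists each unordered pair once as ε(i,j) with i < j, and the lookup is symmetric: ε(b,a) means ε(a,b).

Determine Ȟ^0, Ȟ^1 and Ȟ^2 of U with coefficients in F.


Ȟ^0(U;F) ≅ 0, Ȟ^1(U;F) ≅ Z/2, Ȟ^2(U;F) ≅ Z

nerve simplices:
  U12={p1,p9,p15} U13={p15,p20,p32} U14={p8,p13,p32} U15={p13,p27,p33} U16={p9,p11,p27} U23={p12,p15,p24} U24={p14,p29,p35} U25={p14,p22,p24,p34} U26={p9,p17,p35} U34={p19,p23,p32} U35={p5,p10,p24} U36={p6,p10,p23,p30} U45={p3,p13,p14} U46={p23,p31,p35} U56={p4,p10,p27}
  U123={p15} U126={p9} U134={p32} U145={p13} U156={p27} U235={p24} U245={p14} U246={p35} U346={p23} U356={p10}
C dims 6,15,10; δ0: rk 6, SNF 1^5·2; δ1: rk 9, SNF 1^9
degree 0: 6−6−0 = 0 → Ȟ^0 ≅ 0
degree 1: 15−9−6 = 0 plus torsion [2] → Ȟ^1 ≅ Z/2
degree 2: 10−0−9 = 1 → Ȟ^2 ≅ Z


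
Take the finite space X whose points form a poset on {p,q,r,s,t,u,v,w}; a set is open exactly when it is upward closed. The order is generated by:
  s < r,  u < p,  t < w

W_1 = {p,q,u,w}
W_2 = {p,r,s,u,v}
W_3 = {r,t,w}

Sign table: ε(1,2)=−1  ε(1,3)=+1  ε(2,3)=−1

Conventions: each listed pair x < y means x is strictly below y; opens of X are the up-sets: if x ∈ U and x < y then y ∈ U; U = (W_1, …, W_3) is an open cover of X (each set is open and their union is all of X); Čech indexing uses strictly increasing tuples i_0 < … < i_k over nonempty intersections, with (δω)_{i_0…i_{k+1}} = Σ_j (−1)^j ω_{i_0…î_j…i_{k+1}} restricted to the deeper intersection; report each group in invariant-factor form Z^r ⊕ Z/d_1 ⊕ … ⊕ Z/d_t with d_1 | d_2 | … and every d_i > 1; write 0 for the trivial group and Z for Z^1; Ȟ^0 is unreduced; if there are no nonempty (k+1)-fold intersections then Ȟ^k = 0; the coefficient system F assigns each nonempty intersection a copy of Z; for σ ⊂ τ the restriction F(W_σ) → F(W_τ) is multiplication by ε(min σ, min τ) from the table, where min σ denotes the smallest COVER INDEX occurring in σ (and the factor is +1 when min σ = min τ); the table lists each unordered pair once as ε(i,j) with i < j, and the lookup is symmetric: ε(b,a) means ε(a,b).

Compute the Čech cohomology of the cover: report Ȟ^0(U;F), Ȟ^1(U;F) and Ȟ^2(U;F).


nonempty overlaps:
  W12={p,u} W13={w} W23={r}
C dims 3,3; δ0: rk 2, SNF 1^2
degree 0: 3−2−0 = 1 → Ȟ^0 ≅ Z
degree 1: 3−0−2 = 1 → Ȟ^1 ≅ Z
degree 2: 0−0−0 = 0 → Ȟ^2 ≅ 0

Ȟ^0 ≅ Z; Ȟ^1 ≅ Z; Ȟ^2 ≅ 0


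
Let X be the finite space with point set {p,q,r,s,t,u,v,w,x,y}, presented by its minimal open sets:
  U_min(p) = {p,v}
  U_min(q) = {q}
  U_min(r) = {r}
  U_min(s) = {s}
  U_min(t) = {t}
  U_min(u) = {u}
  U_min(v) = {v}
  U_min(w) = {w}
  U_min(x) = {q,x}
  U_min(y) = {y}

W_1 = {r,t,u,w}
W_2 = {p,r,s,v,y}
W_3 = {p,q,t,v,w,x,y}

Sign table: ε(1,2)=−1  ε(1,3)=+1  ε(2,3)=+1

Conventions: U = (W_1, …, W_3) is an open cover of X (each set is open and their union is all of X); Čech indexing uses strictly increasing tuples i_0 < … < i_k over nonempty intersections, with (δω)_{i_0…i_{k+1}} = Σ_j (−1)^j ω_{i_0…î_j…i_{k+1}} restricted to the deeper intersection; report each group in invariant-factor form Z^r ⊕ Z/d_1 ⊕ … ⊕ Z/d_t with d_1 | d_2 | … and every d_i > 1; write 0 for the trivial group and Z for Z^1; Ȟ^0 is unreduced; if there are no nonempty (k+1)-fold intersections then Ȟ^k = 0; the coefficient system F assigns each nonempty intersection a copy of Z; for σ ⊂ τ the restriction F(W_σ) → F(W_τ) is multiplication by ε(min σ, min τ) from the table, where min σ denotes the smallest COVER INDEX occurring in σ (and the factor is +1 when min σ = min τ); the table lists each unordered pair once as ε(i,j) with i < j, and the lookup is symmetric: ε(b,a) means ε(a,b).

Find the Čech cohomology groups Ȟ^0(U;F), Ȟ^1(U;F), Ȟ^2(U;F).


nerve simplices:
  W12={r} W13={t,w} W23={p,v,y}
C dims 3,3; δ0: rk 3, SNF 1^2·2
degree 0: 3−3−0 = 0 → Ȟ^0 ≅ 0
degree 1: 3−0−3 = 0 plus torsion [2] → Ȟ^1 ≅ Z/2
degree 2: 0−0−0 = 0 → Ȟ^2 ≅ 0

Ȟ^0(U;F) ≅ 0; Ȟ^1(U;F) ≅ Z/2; Ȟ^2(U;F) ≅ 0


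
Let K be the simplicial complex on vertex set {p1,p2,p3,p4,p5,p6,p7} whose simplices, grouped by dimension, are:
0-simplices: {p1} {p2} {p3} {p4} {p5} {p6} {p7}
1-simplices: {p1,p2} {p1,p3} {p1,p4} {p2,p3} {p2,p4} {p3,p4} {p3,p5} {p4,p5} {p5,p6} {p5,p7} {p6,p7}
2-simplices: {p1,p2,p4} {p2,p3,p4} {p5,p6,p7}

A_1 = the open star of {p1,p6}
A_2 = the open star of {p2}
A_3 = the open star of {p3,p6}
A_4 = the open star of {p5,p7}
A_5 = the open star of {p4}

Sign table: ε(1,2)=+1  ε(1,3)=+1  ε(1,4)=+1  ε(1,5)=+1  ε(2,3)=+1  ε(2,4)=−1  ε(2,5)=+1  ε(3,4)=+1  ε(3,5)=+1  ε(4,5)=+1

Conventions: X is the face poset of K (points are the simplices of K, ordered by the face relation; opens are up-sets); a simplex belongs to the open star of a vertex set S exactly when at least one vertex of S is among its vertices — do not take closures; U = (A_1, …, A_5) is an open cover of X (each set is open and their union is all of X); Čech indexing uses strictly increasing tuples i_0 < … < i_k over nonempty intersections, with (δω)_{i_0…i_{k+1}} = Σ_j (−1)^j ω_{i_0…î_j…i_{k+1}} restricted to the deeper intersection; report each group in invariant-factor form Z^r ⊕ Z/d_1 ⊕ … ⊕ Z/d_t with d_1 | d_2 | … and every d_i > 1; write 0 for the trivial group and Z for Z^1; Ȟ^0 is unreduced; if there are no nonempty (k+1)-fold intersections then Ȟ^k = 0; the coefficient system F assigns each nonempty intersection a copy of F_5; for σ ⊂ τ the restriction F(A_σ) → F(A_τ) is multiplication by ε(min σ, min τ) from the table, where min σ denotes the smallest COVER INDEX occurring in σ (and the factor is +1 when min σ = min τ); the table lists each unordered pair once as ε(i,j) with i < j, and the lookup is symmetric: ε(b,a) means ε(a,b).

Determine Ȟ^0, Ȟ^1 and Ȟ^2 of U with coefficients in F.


Ȟ^0 = Z/5, Ȟ^1 = Z/5 ⊕ Z/5 and Ȟ^2 = 0

nonempty overlaps:
  A1={{p1},{p6},{p1,p2},{p1,p3},{p1,p4},{p5,p6},{p6,p7},{p1,p2,p4},{p5,p6,p7}} A2={{p2},{p1,p2},{p2,p3},{p2,p4},{p1,p2,p4},{p2,p3,p4}} A3={{p3},{p6},{p1,p3},{p2,p3},{p3,p4},{p3,p5},{p5,p6},{p6,p7},{p2,p3,p4},{p5,p6,p7}} A4={{p5},{p7},{p3,p5},{p4,p5},{p5,p6},{p5,p7},{p6,p7},{p5,p6,p7}} A5={{p4},{p1,p4},{p2,p4},{p3,p4},{p4,p5},{p1,p2,p4},{p2,p3,p4}}
  A12={{p1,p2},{p1,p2,p4}} A13={{p6},{p1,p3},{p5,p6},{p6,p7},{p5,p6,p7}} A14={{p5,p6},{p6,p7},{p5,p6,p7}} A15={{p1,p4},{p1,p2,p4}} A23={{p2,p3},{p2,p3,p4}} A25={{p2,p4},{p1,p2,p4},{p2,p3,p4}} A34={{p3,p5},{p5,p6},{p6,p7},{p5,p6,p7}} A35={{p3,p4},{p2,p3,p4}} A45={{p4,p5}}
  A125={{p1,p2,p4}} A134={{p5,p6},{p6,p7},{p5,p6,p7}} A235={{p2,p3,p4}}
C dims 5,9,3; δ0: rk_F5 4; δ1: rk_F5 3
degree 0: 5−4−0 = 1 → Ȟ^0 ≅ Z/5
degree 1: 9−3−4 = 2 → Ȟ^1 ≅ Z/5 ⊕ Z/5
degree 2: 3−0−3 = 0 → Ȟ^2 ≅ 0


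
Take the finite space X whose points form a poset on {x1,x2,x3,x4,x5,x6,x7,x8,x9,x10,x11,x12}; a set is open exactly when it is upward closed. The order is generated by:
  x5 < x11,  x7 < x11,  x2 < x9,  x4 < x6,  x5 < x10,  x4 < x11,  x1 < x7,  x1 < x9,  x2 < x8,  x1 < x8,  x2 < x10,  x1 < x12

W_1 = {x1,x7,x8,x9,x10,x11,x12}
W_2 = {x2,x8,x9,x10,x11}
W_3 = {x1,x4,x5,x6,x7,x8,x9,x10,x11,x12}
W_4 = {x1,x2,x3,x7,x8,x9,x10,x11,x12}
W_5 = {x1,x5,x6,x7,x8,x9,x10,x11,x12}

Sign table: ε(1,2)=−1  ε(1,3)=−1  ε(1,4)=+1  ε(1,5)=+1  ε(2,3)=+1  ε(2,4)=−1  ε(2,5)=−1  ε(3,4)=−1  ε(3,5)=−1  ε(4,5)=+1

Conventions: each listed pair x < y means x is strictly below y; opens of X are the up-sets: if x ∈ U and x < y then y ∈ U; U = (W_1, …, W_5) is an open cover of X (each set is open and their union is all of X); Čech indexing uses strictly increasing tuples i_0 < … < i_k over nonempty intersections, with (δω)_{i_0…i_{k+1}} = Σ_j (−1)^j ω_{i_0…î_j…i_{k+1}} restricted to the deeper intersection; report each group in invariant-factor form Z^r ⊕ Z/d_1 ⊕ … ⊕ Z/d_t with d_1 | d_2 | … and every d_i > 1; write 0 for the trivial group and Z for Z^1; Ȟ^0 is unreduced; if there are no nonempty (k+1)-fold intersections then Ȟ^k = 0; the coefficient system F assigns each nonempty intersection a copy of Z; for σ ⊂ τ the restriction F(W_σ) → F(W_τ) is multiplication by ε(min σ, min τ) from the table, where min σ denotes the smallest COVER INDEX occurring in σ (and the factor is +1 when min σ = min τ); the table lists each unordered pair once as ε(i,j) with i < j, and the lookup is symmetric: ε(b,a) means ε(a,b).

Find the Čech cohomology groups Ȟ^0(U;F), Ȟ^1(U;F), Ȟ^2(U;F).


cover nerve:
  W12={x8,x9,x10,x11} W13={x1,x7,x8,x9,x10,x11,x12} W14={x1,x7,x8,x9,x10,x11,x12} W15={x1,x7,x8,x9,x10,x11,x12} W23={x8,x9,x10,x11} W24={x2,x8,x9,x10,x11} W25={x8,x9,x10,x11} W34={x1,x7,x8,x9,x10,x11,x12} W35={x1,x5,x6,x7,x8,x9,x10,x11,x12} W45={x1,x7,x8,x9,x10,x11,x12}
  W123={x8,x9,x10,x11} W124={x8,x9,x10,x11} W125={x8,x9,x10,x11} W134={x1,x7,x8,x9,x10,x11,x12} W135={x1,x7,x8,x9,x10,x11,x12} W145={x1,x7,x8,x9,x10,x11,x12} W234={x8,x9,x10,x11} W235={x8,x9,x10,x11} W245={x8,x9,x10,x11} W345={x1,x7,x8,x9,x10,x11,x12}
  W1234={x8,x9,x10,x11} W1235={x8,x9,x10,x11} W1245={x8,x9,x10,x11} W1345={x1,x7,x8,x9,x10,x11,x12} W2345={x8,x9,x10,x11}
  W12345={x8,x9,x10,x11}
C dims 5,10,10,5; δ0: rk 4, SNF 1^4; δ1: rk 6, SNF 1^6; δ2: rk 4, SNF 1^4
Ȟ^0: (5−4)−0=1 ⇒ Z
Ȟ^1: (10−6)−4=0 ⇒ 0
Ȟ^2: (10−4)−6=0 ⇒ 0

Ȟ^0 = Z, Ȟ^1 = 0, Ȟ^2 = 0


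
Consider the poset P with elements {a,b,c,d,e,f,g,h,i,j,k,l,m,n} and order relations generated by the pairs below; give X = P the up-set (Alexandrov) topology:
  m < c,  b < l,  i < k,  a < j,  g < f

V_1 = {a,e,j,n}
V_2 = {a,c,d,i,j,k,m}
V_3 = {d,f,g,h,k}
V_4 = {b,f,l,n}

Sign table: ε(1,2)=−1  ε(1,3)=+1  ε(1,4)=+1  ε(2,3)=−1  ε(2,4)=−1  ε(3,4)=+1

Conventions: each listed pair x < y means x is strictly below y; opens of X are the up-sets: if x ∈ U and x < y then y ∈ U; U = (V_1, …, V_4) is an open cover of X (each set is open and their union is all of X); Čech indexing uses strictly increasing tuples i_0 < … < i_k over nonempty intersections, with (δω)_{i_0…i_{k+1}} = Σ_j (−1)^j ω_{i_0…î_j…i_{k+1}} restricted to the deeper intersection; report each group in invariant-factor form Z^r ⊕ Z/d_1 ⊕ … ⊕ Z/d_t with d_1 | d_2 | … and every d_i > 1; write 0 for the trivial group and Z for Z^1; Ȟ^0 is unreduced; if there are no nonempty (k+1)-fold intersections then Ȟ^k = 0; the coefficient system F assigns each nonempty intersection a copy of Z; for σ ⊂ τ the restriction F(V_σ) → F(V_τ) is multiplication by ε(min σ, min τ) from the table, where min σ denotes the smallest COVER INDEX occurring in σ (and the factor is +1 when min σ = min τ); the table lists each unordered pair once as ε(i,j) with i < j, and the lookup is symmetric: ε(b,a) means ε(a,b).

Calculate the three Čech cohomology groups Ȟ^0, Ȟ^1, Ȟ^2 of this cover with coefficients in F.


Ȟ^0 ≅ Z, Ȟ^1 ≅ Z, Ȟ^2 ≅ 0

intersection data:
  V12={a,j} V14={n} V23={d,k} V34={f}
C dims 4,4; δ0: rk 3, SNF 1^3
Ȟ^0 = (4 − 3) − 0 = 1, so Ȟ^0 ≅ Z
Ȟ^1 = (4 − 0) − 3 = 1, so Ȟ^1 ≅ Z
Ȟ^2 = (0 − 0) − 0 = 0, so Ȟ^2 ≅ 0


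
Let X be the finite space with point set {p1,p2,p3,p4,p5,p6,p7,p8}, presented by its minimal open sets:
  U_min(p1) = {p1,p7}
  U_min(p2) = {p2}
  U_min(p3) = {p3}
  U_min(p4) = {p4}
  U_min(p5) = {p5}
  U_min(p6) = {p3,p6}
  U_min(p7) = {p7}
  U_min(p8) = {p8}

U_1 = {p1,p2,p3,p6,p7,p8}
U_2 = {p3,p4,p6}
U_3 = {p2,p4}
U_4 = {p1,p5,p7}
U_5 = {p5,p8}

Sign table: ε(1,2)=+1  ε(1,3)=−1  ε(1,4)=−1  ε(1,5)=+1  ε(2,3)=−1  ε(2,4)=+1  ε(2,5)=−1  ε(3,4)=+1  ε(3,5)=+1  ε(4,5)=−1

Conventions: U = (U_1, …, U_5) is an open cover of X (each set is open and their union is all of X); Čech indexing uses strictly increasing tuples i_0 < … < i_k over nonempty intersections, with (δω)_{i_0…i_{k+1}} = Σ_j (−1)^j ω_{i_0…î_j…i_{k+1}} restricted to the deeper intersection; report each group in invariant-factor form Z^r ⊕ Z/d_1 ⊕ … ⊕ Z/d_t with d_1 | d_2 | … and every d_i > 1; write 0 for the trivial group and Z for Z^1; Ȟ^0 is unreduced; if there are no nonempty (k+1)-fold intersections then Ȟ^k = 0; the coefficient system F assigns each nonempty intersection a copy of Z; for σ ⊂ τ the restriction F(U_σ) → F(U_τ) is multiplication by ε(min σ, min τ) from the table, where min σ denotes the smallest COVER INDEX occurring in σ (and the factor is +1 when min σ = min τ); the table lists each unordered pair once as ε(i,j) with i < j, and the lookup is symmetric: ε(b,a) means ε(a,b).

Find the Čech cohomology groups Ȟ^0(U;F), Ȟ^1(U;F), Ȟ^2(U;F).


Ȟ^0 ≅ Z,  Ȟ^1 ≅ Z^2,  Ȟ^2 ≅ 0

nonempty intersections:
  U12={p3,p6} U13={p2} U14={p1,p7} U15={p8} U23={p4} U45={p5}
C dims 5,6; δ0: rk 4, SNF 1^4
Ȟ^0: (5−4)−0=1 ⇒ Z
Ȟ^1: (6−0)−4=2 ⇒ Z^2
Ȟ^2: (0−0)−0=0 ⇒ 0


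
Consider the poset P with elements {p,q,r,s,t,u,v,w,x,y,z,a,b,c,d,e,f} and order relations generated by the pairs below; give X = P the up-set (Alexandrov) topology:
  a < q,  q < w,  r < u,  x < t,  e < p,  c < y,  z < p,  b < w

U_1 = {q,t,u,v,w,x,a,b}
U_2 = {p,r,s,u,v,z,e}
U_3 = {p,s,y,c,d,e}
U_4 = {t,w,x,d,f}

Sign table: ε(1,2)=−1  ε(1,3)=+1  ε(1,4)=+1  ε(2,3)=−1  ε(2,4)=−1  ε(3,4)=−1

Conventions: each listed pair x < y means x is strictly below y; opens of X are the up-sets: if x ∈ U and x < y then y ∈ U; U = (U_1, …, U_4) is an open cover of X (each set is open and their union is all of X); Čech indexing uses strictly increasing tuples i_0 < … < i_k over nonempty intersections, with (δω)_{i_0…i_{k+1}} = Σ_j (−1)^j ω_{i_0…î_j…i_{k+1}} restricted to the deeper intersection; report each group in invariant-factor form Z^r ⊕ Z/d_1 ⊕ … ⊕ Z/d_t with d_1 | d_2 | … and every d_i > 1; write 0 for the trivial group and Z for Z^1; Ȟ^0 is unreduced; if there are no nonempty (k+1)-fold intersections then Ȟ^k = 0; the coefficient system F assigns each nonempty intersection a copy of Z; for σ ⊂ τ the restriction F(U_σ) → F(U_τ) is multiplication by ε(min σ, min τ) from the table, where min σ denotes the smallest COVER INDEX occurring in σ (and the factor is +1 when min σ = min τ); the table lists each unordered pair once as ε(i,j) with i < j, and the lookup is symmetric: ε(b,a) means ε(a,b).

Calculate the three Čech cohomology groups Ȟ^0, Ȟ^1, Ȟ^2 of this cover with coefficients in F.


nonempty overlaps:
  U12={u,v} U14={t,w,x} U23={p,s,e} U34={d}
C dims 4,4; δ0: rk 4, SNF 1^3·2
degree 0: 4−4−0 = 0 → Ȟ^0 ≅ 0
degree 1: 4−0−4 = 0 plus torsion [2] → Ȟ^1 ≅ Z/2
degree 2: 0−0−0 = 0 → Ȟ^2 ≅ 0

Ȟ^0 = 0, Ȟ^1 = Z/2 and Ȟ^2 = 0


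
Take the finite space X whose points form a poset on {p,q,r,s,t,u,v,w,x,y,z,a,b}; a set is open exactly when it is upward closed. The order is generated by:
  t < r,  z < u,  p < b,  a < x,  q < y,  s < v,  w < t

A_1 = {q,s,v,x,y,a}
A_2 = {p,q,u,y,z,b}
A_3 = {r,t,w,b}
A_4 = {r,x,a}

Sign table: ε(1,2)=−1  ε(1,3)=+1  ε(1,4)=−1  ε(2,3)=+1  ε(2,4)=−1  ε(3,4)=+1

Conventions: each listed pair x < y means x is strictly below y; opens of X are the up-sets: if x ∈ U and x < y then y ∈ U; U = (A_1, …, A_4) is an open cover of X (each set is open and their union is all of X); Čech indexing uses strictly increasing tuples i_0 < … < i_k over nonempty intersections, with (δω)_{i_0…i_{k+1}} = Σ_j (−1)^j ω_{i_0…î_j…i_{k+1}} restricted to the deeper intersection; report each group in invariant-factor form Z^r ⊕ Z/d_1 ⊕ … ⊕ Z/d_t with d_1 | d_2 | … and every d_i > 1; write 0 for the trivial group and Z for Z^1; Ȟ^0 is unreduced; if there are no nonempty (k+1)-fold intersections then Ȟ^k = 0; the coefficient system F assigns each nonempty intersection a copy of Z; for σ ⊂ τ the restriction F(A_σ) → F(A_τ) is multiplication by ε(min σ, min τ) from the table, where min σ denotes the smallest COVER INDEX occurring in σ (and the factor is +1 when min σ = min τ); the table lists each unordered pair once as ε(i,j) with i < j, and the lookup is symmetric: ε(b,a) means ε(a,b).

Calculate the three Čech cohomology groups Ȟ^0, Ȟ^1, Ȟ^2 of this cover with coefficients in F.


nonempty intersections:
  A12={q,y} A14={x,a} A23={b} A34={r}
C dims 4,4; δ0: rk 3, SNF 1^3
Ȟ^0: (4−3)−0=1 ⇒ Z
Ȟ^1: (4−0)−3=1 ⇒ Z
Ȟ^2: (0−0)−0=0 ⇒ 0

Ȟ^0 = Z, Ȟ^1 = Z, Ȟ^2 = 0


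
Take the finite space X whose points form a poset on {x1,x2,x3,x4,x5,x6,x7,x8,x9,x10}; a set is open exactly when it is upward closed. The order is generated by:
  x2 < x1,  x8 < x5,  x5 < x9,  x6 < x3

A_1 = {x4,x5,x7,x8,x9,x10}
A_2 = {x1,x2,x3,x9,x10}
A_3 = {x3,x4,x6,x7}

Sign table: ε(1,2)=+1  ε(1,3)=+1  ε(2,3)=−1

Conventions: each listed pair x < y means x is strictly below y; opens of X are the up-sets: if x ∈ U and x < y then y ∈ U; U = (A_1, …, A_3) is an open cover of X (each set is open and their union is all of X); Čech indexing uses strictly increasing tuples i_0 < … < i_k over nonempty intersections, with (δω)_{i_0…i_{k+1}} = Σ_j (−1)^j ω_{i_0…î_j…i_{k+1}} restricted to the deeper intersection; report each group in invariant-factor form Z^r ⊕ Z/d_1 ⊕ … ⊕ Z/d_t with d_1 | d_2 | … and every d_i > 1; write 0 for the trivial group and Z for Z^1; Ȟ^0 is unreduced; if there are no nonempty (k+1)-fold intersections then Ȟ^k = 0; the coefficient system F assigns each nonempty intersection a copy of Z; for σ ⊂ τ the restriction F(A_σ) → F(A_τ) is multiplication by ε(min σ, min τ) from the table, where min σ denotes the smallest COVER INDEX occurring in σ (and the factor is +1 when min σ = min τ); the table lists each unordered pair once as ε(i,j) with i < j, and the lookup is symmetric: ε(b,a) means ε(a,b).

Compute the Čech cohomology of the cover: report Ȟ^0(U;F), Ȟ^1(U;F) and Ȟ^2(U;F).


Ȟ^0(U;F) ≅ 0,  Ȟ^1(U;F) ≅ Z/2,  Ȟ^2(U;F) ≅ 0

nonempty overlaps:
  A12={x9,x10} A13={x4,x7} A23={x3}
C dims 3,3; δ0: rk 3, SNF 1^2·2
degree 0: 3−3−0 = 0 → Ȟ^0 ≅ 0
degree 1: 3−0−3 = 0 plus torsion [2] → Ȟ^1 ≅ Z/2
degree 2: 0−0−0 = 0 → Ȟ^2 ≅ 0


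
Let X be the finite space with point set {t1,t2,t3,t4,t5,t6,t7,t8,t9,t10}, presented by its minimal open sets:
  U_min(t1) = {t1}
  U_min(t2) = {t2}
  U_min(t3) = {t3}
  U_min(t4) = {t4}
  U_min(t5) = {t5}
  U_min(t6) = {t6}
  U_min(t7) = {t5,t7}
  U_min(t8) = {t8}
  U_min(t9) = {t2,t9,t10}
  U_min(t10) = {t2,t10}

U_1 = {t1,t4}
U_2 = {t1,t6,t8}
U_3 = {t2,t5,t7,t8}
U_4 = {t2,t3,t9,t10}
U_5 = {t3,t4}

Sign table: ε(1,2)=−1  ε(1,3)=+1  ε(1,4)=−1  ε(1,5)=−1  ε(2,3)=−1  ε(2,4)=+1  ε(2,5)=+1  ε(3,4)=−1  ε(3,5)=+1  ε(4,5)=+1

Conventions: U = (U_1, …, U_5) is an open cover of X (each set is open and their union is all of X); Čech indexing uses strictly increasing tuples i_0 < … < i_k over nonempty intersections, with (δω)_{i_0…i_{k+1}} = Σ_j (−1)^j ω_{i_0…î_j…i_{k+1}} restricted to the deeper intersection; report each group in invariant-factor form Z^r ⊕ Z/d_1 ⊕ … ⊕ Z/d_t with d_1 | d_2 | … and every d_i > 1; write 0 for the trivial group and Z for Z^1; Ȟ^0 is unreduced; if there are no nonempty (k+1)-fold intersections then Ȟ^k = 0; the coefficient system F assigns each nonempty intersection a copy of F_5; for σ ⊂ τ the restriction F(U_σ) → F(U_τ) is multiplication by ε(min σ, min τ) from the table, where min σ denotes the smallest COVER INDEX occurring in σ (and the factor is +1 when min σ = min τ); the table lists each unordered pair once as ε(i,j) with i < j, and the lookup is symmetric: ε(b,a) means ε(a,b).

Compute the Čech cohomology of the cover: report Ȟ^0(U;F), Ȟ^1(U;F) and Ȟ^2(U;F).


intersection data:
  U12={t1} U15={t4} U23={t8} U34={t2} U45={t3}
C dims 5,5; δ0: rk_F5 4
Ȟ^0 = (5 − 4) − 0 = 1, so Ȟ^0 ≅ Z/5
Ȟ^1 = (5 − 0) − 4 = 1, so Ȟ^1 ≅ Z/5
Ȟ^2 = (0 − 0) − 0 = 0, so Ȟ^2 ≅ 0

Ȟ^0(U;F) ≅ Z/5; Ȟ^1(U;F) ≅ Z/5; Ȟ^2(U;F) ≅ 0


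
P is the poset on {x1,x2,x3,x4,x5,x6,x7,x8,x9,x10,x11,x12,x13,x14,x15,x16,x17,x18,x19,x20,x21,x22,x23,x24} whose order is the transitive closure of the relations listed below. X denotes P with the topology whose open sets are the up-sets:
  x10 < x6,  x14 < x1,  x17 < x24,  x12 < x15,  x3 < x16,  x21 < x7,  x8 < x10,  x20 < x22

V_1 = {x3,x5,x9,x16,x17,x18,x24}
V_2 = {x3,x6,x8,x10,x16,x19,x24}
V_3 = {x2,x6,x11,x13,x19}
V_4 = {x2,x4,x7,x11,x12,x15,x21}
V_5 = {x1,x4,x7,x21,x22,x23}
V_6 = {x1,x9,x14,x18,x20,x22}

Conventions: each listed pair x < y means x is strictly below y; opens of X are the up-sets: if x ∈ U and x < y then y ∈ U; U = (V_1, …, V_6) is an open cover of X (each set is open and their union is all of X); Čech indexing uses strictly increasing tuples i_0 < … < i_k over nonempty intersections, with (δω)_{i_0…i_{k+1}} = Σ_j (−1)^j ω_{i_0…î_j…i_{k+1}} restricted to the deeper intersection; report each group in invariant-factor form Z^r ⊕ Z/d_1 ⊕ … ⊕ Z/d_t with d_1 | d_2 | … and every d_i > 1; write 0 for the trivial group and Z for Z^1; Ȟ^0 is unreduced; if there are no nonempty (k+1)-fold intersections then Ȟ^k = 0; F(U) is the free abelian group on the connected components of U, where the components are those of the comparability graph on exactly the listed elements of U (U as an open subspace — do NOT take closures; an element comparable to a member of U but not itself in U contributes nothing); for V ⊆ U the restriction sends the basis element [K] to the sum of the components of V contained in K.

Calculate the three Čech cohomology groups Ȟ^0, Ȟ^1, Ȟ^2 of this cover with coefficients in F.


Ȟ^0 = Z^16,  Ȟ^1 = 0,  Ȟ^2 = 0

cover nerve:
  V12={x3,x16,x24} V16={x9,x18} V23={x6,x19} V34={x2,x11} V45={x4,x7,x21} V56={x1,x22}
components per intersection:
  V1: {x3,x16} {x5} {x9} {x17,x24} {x18}
  V2: {x3,x16} {x6,x8,x10} {x19} {x24}
  V3: {x2} {x6} {x11} {x13} {x19}
  V4: {x2} {x4} {x7,x21} {x11} {x12,x15}
  V5: {x1} {x4} {x7,x21} {x22} {x23}
  V6: {x1,x14} {x9} {x18} {x20,x22}
  V12: {x3,x16} {x24}
  V16: {x9} {x18}
  V23: {x6} {x19}
  V34: {x2} {x11}
  V45: {x4} {x7,x21}
  V56: {x1} {x22}
C dims 28,12; δ0: rk 12, SNF 1^12
Ȟ^0: (28−12)−0=16 ⇒ Z^16
Ȟ^1: (12−0)−12=0 ⇒ 0
Ȟ^2: (0−0)−0=0 ⇒ 0


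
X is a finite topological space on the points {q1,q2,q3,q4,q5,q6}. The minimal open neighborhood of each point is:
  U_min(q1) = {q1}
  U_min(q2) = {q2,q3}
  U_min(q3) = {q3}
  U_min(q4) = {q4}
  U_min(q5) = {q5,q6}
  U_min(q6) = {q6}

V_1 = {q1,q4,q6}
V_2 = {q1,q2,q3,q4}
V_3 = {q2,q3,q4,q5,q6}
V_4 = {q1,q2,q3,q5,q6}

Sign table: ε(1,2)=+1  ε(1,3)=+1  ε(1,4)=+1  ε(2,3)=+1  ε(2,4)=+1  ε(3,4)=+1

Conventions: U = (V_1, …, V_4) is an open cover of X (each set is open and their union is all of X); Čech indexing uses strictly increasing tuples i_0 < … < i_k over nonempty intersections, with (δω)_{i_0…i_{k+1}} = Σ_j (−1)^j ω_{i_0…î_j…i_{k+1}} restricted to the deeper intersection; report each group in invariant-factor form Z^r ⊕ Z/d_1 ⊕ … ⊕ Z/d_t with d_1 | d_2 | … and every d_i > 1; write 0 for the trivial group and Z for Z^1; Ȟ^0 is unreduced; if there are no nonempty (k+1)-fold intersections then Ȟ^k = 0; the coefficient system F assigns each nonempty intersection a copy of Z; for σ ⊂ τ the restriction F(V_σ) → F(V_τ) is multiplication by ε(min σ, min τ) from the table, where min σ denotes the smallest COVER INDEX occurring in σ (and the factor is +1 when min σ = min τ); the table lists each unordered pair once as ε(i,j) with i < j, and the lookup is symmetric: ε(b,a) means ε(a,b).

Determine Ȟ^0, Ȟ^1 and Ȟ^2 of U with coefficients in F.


nonempty intersections:
  V12={q1,q4} V13={q4,q6} V14={q1,q6} V23={q2,q3,q4} V24={q1,q2,q3} V34={q2,q3,q5,q6}
  V123={q4} V124={q1} V134={q6} V234={q2,q3}
C dims 4,6,4; δ0: rk 3, SNF 1^3; δ1: rk 3, SNF 1^3
Ȟ^0: (4−3)−0=1 ⇒ Z
Ȟ^1: (6−3)−3=0 ⇒ 0
Ȟ^2: (4−0)−3=1 ⇒ Z

Ȟ^0(U;F) ≅ Z; Ȟ^1(U;F) ≅ 0; Ȟ^2(U;F) ≅ Z


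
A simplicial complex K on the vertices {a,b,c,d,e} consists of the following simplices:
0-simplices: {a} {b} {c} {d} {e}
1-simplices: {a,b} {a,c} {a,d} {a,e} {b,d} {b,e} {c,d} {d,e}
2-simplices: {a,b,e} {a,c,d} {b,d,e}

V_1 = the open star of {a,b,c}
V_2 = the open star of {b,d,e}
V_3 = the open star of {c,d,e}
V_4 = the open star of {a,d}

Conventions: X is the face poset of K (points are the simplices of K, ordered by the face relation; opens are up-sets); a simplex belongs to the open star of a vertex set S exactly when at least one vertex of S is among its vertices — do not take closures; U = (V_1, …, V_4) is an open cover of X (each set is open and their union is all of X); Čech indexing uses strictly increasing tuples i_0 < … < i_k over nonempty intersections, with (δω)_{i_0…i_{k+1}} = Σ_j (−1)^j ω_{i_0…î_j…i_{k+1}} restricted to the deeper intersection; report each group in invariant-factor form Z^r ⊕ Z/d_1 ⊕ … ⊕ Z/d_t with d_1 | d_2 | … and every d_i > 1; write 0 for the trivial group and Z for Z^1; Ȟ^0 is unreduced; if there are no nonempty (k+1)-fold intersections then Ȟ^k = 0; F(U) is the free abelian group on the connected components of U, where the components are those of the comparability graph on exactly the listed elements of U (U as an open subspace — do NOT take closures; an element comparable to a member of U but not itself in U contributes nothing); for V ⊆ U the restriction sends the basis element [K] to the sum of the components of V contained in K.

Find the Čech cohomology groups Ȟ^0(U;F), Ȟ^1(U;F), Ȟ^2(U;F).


nonempty overlaps:
  V1={{a},{b},{c},{a,b},{a,c},{a,d},{a,e},{b,d},{b,e},{c,d},{a,b,e},{a,c,d},{b,d,e}} V2={{b},{d},{e},{a,b},{a,d},{a,e},{b,d},{b,e},{c,d},{d,e},{a,b,e},{a,c,d},{b,d,e}} V3={{c},{d},{e},{a,c},{a,d},{a,e},{b,d},{b,e},{c,d},{d,e},{a,b,e},{a,c,d},{b,d,e}} V4={{a},{d},{a,b},{a,c},{a,d},{a,e},{b,d},{c,d},{d,e},{a,b,e},{a,c,d},{b,d,e}}
  V12={{b},{a,b},{a,d},{a,e},{b,d},{b,e},{c,d},{a,b,e},{a,c,d},{b,d,e}} V13={{c},{a,c},{a,d},{a,e},{b,d},{b,e},{c,d},{a,b,e},{a,c,d},{b,d,e}} V14={{a},{a,b},{a,c},{a,d},{a,e},{b,d},{c,d},{a,b,e},{a,c,d},{b,d,e}} V23={{d},{e},{a,d},{a,e},{b,d},{b,e},{c,d},{d,e},{a,b,e},{a,c,d},{b,d,e}} V24={{d},{a,b},{a,d},{a,e},{b,d},{c,d},{d,e},{a,b,e},{a,c,d},{b,d,e}} V34={{d},{a,c},{a,d},{a,e},{b,d},{c,d},{d,e},{a,b,e},{a,c,d},{b,d,e}}
  V123={{a,d},{a,e},{b,d},{b,e},{c,d},{a,b,e},{a,c,d},{b,d,e}} V124={{a,b},{a,d},{a,e},{b,d},{c,d},{a,b,e},{a,c,d},{b,d,e}} V134={{a,c},{a,d},{a,e},{b,d},{c,d},{a,b,e},{a,c,d},{b,d,e}} V234={{d},{a,d},{a,e},{b,d},{c,d},{d,e},{a,b,e},{a,c,d},{b,d,e}}
  V1234={{a,d},{a,e},{b,d},{c,d},{a,b,e},{a,c,d},{b,d,e}}
components per intersection:
  V1: {{a},{b},{c},{a,b},{a,c},{a,d},{a,e},{b,d},{b,e},{c,d},{a,b,e},{a,c,d},{b,d,e}}
  V2: {{b},{d},{e},{a,b},{a,d},{a,e},{b,d},{b,e},{c,d},{d,e},{a,b,e},{a,c,d},{b,d,e}}
  V3: {{c},{d},{e},{a,c},{a,d},{a,e},{b,d},{b,e},{c,d},{d,e},{a,b,e},{a,c,d},{b,d,e}}
  V4: {{a},{d},{a,b},{a,c},{a,d},{a,e},{b,d},{c,d},{d,e},{a,b,e},{a,c,d},{b,d,e}}
  V12: {{b},{a,b},{a,e},{b,d},{b,e},{a,b,e},{b,d,e}} {{a,d},{c,d},{a,c,d}}
  V13: {{c},{a,c},{a,d},{c,d},{a,c,d}} {{a,e},{b,d},{b,e},{a,b,e},{b,d,e}}
  V14: {{a},{a,b},{a,c},{a,d},{a,e},{c,d},{a,b,e},{a,c,d}} {{b,d},{b,d,e}}
  V23: {{d},{e},{a,d},{a,e},{b,d},{b,e},{c,d},{d,e},{a,b,e},{a,c,d},{b,d,e}}
  V24: {{d},{a,d},{b,d},{c,d},{d,e},{a,c,d},{b,d,e}} {{a,b},{a,e},{a,b,e}}
  V34: {{d},{a,c},{a,d},{b,d},{c,d},{d,e},{a,c,d},{b,d,e}} {{a,e},{a,b,e}}
  V123: {{a,d},{c,d},{a,c,d}} {{a,e},{b,d},{b,e},{a,b,e},{b,d,e}}
  V124: {{a,b},{a,e},{a,b,e}} {{a,d},{c,d},{a,c,d}} {{b,d},{b,d,e}}
  V134: {{a,c},{a,d},{c,d},{a,c,d}} {{a,e},{a,b,e}} {{b,d},{b,d,e}}
  V234: {{d},{a,d},{b,d},{c,d},{d,e},{a,c,d},{b,d,e}} {{a,e},{a,b,e}}
  V1234: {{a,d},{c,d},{a,c,d}} {{a,e},{a,b,e}} {{b,d},{b,d,e}}
C dims 4,11,10,3; δ0: rk 3, SNF 1^3; δ1: rk 7, SNF 1^7; δ2: rk 3, SNF 1^3
degree 0: 4−3−0 = 1 → Ȟ^0 ≅ Z
degree 1: 11−7−3 = 1 → Ȟ^1 ≅ Z
degree 2: 10−3−7 = 0 → Ȟ^2 ≅ 0

Ȟ^0 ≅ Z; Ȟ^1 ≅ Z; Ȟ^2 ≅ 0
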